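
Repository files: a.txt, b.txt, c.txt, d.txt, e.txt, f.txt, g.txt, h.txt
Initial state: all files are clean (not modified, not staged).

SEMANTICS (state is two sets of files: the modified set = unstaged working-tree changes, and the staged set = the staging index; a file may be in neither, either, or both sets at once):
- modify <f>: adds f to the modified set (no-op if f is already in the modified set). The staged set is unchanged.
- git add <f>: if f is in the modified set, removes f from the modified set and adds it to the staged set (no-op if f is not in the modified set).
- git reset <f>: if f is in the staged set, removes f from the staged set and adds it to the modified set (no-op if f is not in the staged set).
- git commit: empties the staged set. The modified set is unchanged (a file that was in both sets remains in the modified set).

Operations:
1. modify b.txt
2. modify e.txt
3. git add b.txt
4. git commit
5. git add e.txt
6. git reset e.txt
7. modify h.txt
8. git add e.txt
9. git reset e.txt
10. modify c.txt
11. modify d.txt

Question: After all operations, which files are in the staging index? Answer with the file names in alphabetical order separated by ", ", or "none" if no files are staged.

Answer: none

Derivation:
After op 1 (modify b.txt): modified={b.txt} staged={none}
After op 2 (modify e.txt): modified={b.txt, e.txt} staged={none}
After op 3 (git add b.txt): modified={e.txt} staged={b.txt}
After op 4 (git commit): modified={e.txt} staged={none}
After op 5 (git add e.txt): modified={none} staged={e.txt}
After op 6 (git reset e.txt): modified={e.txt} staged={none}
After op 7 (modify h.txt): modified={e.txt, h.txt} staged={none}
After op 8 (git add e.txt): modified={h.txt} staged={e.txt}
After op 9 (git reset e.txt): modified={e.txt, h.txt} staged={none}
After op 10 (modify c.txt): modified={c.txt, e.txt, h.txt} staged={none}
After op 11 (modify d.txt): modified={c.txt, d.txt, e.txt, h.txt} staged={none}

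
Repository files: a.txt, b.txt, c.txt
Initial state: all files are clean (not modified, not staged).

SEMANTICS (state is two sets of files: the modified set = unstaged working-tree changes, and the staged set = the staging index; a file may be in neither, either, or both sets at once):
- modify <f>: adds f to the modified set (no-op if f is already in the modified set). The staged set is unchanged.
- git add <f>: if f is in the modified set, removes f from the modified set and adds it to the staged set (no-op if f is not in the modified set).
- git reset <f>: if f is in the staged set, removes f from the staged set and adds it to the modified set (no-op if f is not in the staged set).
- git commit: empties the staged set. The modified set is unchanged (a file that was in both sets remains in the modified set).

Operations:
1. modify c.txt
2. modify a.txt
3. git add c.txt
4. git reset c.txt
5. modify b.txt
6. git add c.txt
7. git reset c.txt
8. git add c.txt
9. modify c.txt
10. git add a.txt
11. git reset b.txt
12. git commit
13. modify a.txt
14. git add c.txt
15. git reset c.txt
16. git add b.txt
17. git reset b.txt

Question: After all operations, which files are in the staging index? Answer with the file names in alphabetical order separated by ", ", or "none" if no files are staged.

After op 1 (modify c.txt): modified={c.txt} staged={none}
After op 2 (modify a.txt): modified={a.txt, c.txt} staged={none}
After op 3 (git add c.txt): modified={a.txt} staged={c.txt}
After op 4 (git reset c.txt): modified={a.txt, c.txt} staged={none}
After op 5 (modify b.txt): modified={a.txt, b.txt, c.txt} staged={none}
After op 6 (git add c.txt): modified={a.txt, b.txt} staged={c.txt}
After op 7 (git reset c.txt): modified={a.txt, b.txt, c.txt} staged={none}
After op 8 (git add c.txt): modified={a.txt, b.txt} staged={c.txt}
After op 9 (modify c.txt): modified={a.txt, b.txt, c.txt} staged={c.txt}
After op 10 (git add a.txt): modified={b.txt, c.txt} staged={a.txt, c.txt}
After op 11 (git reset b.txt): modified={b.txt, c.txt} staged={a.txt, c.txt}
After op 12 (git commit): modified={b.txt, c.txt} staged={none}
After op 13 (modify a.txt): modified={a.txt, b.txt, c.txt} staged={none}
After op 14 (git add c.txt): modified={a.txt, b.txt} staged={c.txt}
After op 15 (git reset c.txt): modified={a.txt, b.txt, c.txt} staged={none}
After op 16 (git add b.txt): modified={a.txt, c.txt} staged={b.txt}
After op 17 (git reset b.txt): modified={a.txt, b.txt, c.txt} staged={none}

Answer: none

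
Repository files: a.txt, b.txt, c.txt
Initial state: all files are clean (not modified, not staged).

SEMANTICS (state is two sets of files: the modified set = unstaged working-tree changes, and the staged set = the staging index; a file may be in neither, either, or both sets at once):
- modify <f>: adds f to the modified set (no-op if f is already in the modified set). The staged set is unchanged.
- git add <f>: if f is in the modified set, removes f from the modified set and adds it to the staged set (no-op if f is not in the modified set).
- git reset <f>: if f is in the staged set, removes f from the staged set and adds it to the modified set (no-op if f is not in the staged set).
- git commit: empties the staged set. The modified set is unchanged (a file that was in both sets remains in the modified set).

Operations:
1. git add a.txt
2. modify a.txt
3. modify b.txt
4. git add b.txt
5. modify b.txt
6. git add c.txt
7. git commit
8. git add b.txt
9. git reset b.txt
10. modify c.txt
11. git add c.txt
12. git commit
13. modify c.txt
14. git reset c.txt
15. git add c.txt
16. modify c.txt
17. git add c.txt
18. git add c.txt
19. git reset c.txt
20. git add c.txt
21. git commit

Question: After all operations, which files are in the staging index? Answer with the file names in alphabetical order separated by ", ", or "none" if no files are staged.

Answer: none

Derivation:
After op 1 (git add a.txt): modified={none} staged={none}
After op 2 (modify a.txt): modified={a.txt} staged={none}
After op 3 (modify b.txt): modified={a.txt, b.txt} staged={none}
After op 4 (git add b.txt): modified={a.txt} staged={b.txt}
After op 5 (modify b.txt): modified={a.txt, b.txt} staged={b.txt}
After op 6 (git add c.txt): modified={a.txt, b.txt} staged={b.txt}
After op 7 (git commit): modified={a.txt, b.txt} staged={none}
After op 8 (git add b.txt): modified={a.txt} staged={b.txt}
After op 9 (git reset b.txt): modified={a.txt, b.txt} staged={none}
After op 10 (modify c.txt): modified={a.txt, b.txt, c.txt} staged={none}
After op 11 (git add c.txt): modified={a.txt, b.txt} staged={c.txt}
After op 12 (git commit): modified={a.txt, b.txt} staged={none}
After op 13 (modify c.txt): modified={a.txt, b.txt, c.txt} staged={none}
After op 14 (git reset c.txt): modified={a.txt, b.txt, c.txt} staged={none}
After op 15 (git add c.txt): modified={a.txt, b.txt} staged={c.txt}
After op 16 (modify c.txt): modified={a.txt, b.txt, c.txt} staged={c.txt}
After op 17 (git add c.txt): modified={a.txt, b.txt} staged={c.txt}
After op 18 (git add c.txt): modified={a.txt, b.txt} staged={c.txt}
After op 19 (git reset c.txt): modified={a.txt, b.txt, c.txt} staged={none}
After op 20 (git add c.txt): modified={a.txt, b.txt} staged={c.txt}
After op 21 (git commit): modified={a.txt, b.txt} staged={none}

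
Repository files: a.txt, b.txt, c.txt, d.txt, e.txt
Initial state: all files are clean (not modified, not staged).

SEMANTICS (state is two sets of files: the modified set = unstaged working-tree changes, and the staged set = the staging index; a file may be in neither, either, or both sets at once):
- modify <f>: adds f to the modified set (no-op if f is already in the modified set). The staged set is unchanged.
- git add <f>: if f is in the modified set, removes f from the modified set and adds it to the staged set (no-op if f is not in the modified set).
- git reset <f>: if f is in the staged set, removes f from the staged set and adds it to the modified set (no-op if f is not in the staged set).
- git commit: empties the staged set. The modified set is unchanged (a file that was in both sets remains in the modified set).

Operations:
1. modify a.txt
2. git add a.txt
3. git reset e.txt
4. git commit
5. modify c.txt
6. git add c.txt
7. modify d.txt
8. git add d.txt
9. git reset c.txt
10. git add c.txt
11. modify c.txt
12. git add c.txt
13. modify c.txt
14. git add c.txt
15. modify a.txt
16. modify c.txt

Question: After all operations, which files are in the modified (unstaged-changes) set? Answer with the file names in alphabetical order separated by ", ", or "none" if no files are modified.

After op 1 (modify a.txt): modified={a.txt} staged={none}
After op 2 (git add a.txt): modified={none} staged={a.txt}
After op 3 (git reset e.txt): modified={none} staged={a.txt}
After op 4 (git commit): modified={none} staged={none}
After op 5 (modify c.txt): modified={c.txt} staged={none}
After op 6 (git add c.txt): modified={none} staged={c.txt}
After op 7 (modify d.txt): modified={d.txt} staged={c.txt}
After op 8 (git add d.txt): modified={none} staged={c.txt, d.txt}
After op 9 (git reset c.txt): modified={c.txt} staged={d.txt}
After op 10 (git add c.txt): modified={none} staged={c.txt, d.txt}
After op 11 (modify c.txt): modified={c.txt} staged={c.txt, d.txt}
After op 12 (git add c.txt): modified={none} staged={c.txt, d.txt}
After op 13 (modify c.txt): modified={c.txt} staged={c.txt, d.txt}
After op 14 (git add c.txt): modified={none} staged={c.txt, d.txt}
After op 15 (modify a.txt): modified={a.txt} staged={c.txt, d.txt}
After op 16 (modify c.txt): modified={a.txt, c.txt} staged={c.txt, d.txt}

Answer: a.txt, c.txt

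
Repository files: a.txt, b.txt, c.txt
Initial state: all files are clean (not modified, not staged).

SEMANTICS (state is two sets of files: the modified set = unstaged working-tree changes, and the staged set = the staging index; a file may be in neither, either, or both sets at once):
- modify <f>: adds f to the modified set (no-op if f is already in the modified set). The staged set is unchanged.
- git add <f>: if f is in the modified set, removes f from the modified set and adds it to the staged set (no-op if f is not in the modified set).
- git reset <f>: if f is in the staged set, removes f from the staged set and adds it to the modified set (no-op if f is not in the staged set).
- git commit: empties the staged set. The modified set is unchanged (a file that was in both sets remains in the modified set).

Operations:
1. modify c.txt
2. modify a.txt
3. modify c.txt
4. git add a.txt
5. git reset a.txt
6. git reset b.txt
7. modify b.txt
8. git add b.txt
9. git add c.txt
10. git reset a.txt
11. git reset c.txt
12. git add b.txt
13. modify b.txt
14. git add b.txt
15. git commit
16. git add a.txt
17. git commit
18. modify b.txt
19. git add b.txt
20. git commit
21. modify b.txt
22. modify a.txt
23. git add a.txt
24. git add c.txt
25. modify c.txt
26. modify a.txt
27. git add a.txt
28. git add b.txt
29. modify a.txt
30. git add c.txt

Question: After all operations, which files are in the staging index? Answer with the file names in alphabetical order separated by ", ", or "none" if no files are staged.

After op 1 (modify c.txt): modified={c.txt} staged={none}
After op 2 (modify a.txt): modified={a.txt, c.txt} staged={none}
After op 3 (modify c.txt): modified={a.txt, c.txt} staged={none}
After op 4 (git add a.txt): modified={c.txt} staged={a.txt}
After op 5 (git reset a.txt): modified={a.txt, c.txt} staged={none}
After op 6 (git reset b.txt): modified={a.txt, c.txt} staged={none}
After op 7 (modify b.txt): modified={a.txt, b.txt, c.txt} staged={none}
After op 8 (git add b.txt): modified={a.txt, c.txt} staged={b.txt}
After op 9 (git add c.txt): modified={a.txt} staged={b.txt, c.txt}
After op 10 (git reset a.txt): modified={a.txt} staged={b.txt, c.txt}
After op 11 (git reset c.txt): modified={a.txt, c.txt} staged={b.txt}
After op 12 (git add b.txt): modified={a.txt, c.txt} staged={b.txt}
After op 13 (modify b.txt): modified={a.txt, b.txt, c.txt} staged={b.txt}
After op 14 (git add b.txt): modified={a.txt, c.txt} staged={b.txt}
After op 15 (git commit): modified={a.txt, c.txt} staged={none}
After op 16 (git add a.txt): modified={c.txt} staged={a.txt}
After op 17 (git commit): modified={c.txt} staged={none}
After op 18 (modify b.txt): modified={b.txt, c.txt} staged={none}
After op 19 (git add b.txt): modified={c.txt} staged={b.txt}
After op 20 (git commit): modified={c.txt} staged={none}
After op 21 (modify b.txt): modified={b.txt, c.txt} staged={none}
After op 22 (modify a.txt): modified={a.txt, b.txt, c.txt} staged={none}
After op 23 (git add a.txt): modified={b.txt, c.txt} staged={a.txt}
After op 24 (git add c.txt): modified={b.txt} staged={a.txt, c.txt}
After op 25 (modify c.txt): modified={b.txt, c.txt} staged={a.txt, c.txt}
After op 26 (modify a.txt): modified={a.txt, b.txt, c.txt} staged={a.txt, c.txt}
After op 27 (git add a.txt): modified={b.txt, c.txt} staged={a.txt, c.txt}
After op 28 (git add b.txt): modified={c.txt} staged={a.txt, b.txt, c.txt}
After op 29 (modify a.txt): modified={a.txt, c.txt} staged={a.txt, b.txt, c.txt}
After op 30 (git add c.txt): modified={a.txt} staged={a.txt, b.txt, c.txt}

Answer: a.txt, b.txt, c.txt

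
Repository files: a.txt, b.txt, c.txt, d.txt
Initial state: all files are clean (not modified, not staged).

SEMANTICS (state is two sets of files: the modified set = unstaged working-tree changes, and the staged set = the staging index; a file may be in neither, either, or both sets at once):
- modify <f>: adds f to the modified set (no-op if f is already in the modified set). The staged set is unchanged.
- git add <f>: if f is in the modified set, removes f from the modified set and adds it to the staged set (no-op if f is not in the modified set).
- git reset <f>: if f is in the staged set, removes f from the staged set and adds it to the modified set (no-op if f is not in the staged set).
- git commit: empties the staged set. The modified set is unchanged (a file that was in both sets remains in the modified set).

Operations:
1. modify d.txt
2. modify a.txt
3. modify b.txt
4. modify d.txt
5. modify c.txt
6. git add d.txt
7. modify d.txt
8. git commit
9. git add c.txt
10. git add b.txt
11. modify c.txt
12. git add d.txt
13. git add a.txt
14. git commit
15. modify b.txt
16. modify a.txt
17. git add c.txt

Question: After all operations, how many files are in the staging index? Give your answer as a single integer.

Answer: 1

Derivation:
After op 1 (modify d.txt): modified={d.txt} staged={none}
After op 2 (modify a.txt): modified={a.txt, d.txt} staged={none}
After op 3 (modify b.txt): modified={a.txt, b.txt, d.txt} staged={none}
After op 4 (modify d.txt): modified={a.txt, b.txt, d.txt} staged={none}
After op 5 (modify c.txt): modified={a.txt, b.txt, c.txt, d.txt} staged={none}
After op 6 (git add d.txt): modified={a.txt, b.txt, c.txt} staged={d.txt}
After op 7 (modify d.txt): modified={a.txt, b.txt, c.txt, d.txt} staged={d.txt}
After op 8 (git commit): modified={a.txt, b.txt, c.txt, d.txt} staged={none}
After op 9 (git add c.txt): modified={a.txt, b.txt, d.txt} staged={c.txt}
After op 10 (git add b.txt): modified={a.txt, d.txt} staged={b.txt, c.txt}
After op 11 (modify c.txt): modified={a.txt, c.txt, d.txt} staged={b.txt, c.txt}
After op 12 (git add d.txt): modified={a.txt, c.txt} staged={b.txt, c.txt, d.txt}
After op 13 (git add a.txt): modified={c.txt} staged={a.txt, b.txt, c.txt, d.txt}
After op 14 (git commit): modified={c.txt} staged={none}
After op 15 (modify b.txt): modified={b.txt, c.txt} staged={none}
After op 16 (modify a.txt): modified={a.txt, b.txt, c.txt} staged={none}
After op 17 (git add c.txt): modified={a.txt, b.txt} staged={c.txt}
Final staged set: {c.txt} -> count=1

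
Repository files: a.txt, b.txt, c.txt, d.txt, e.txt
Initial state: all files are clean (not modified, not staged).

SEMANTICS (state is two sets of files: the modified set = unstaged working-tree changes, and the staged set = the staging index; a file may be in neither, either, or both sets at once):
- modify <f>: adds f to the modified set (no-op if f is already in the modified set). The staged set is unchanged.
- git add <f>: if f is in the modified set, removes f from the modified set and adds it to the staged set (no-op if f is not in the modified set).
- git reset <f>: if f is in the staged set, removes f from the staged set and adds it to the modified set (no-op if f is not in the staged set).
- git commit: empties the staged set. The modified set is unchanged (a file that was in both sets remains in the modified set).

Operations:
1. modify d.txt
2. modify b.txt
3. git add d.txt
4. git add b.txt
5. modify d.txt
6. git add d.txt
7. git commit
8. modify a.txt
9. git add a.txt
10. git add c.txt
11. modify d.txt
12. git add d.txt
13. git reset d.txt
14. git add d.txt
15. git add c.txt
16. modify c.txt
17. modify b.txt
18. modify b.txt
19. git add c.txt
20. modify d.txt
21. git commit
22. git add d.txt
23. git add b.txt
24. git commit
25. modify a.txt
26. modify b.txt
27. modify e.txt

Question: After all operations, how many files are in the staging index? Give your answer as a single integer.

After op 1 (modify d.txt): modified={d.txt} staged={none}
After op 2 (modify b.txt): modified={b.txt, d.txt} staged={none}
After op 3 (git add d.txt): modified={b.txt} staged={d.txt}
After op 4 (git add b.txt): modified={none} staged={b.txt, d.txt}
After op 5 (modify d.txt): modified={d.txt} staged={b.txt, d.txt}
After op 6 (git add d.txt): modified={none} staged={b.txt, d.txt}
After op 7 (git commit): modified={none} staged={none}
After op 8 (modify a.txt): modified={a.txt} staged={none}
After op 9 (git add a.txt): modified={none} staged={a.txt}
After op 10 (git add c.txt): modified={none} staged={a.txt}
After op 11 (modify d.txt): modified={d.txt} staged={a.txt}
After op 12 (git add d.txt): modified={none} staged={a.txt, d.txt}
After op 13 (git reset d.txt): modified={d.txt} staged={a.txt}
After op 14 (git add d.txt): modified={none} staged={a.txt, d.txt}
After op 15 (git add c.txt): modified={none} staged={a.txt, d.txt}
After op 16 (modify c.txt): modified={c.txt} staged={a.txt, d.txt}
After op 17 (modify b.txt): modified={b.txt, c.txt} staged={a.txt, d.txt}
After op 18 (modify b.txt): modified={b.txt, c.txt} staged={a.txt, d.txt}
After op 19 (git add c.txt): modified={b.txt} staged={a.txt, c.txt, d.txt}
After op 20 (modify d.txt): modified={b.txt, d.txt} staged={a.txt, c.txt, d.txt}
After op 21 (git commit): modified={b.txt, d.txt} staged={none}
After op 22 (git add d.txt): modified={b.txt} staged={d.txt}
After op 23 (git add b.txt): modified={none} staged={b.txt, d.txt}
After op 24 (git commit): modified={none} staged={none}
After op 25 (modify a.txt): modified={a.txt} staged={none}
After op 26 (modify b.txt): modified={a.txt, b.txt} staged={none}
After op 27 (modify e.txt): modified={a.txt, b.txt, e.txt} staged={none}
Final staged set: {none} -> count=0

Answer: 0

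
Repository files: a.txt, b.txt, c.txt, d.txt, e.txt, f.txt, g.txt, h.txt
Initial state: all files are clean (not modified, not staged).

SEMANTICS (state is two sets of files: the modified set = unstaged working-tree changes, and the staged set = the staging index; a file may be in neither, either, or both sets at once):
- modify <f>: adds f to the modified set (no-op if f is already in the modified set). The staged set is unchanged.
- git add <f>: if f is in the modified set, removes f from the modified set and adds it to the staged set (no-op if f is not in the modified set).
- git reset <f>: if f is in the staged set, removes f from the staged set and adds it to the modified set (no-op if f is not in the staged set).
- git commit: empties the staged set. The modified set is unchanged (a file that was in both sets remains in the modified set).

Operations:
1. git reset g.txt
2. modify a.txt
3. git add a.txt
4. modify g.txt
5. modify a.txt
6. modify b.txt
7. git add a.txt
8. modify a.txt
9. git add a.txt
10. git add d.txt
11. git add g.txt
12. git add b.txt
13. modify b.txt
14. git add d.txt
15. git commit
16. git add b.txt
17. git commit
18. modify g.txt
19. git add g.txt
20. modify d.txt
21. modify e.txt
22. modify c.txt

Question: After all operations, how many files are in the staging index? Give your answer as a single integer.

After op 1 (git reset g.txt): modified={none} staged={none}
After op 2 (modify a.txt): modified={a.txt} staged={none}
After op 3 (git add a.txt): modified={none} staged={a.txt}
After op 4 (modify g.txt): modified={g.txt} staged={a.txt}
After op 5 (modify a.txt): modified={a.txt, g.txt} staged={a.txt}
After op 6 (modify b.txt): modified={a.txt, b.txt, g.txt} staged={a.txt}
After op 7 (git add a.txt): modified={b.txt, g.txt} staged={a.txt}
After op 8 (modify a.txt): modified={a.txt, b.txt, g.txt} staged={a.txt}
After op 9 (git add a.txt): modified={b.txt, g.txt} staged={a.txt}
After op 10 (git add d.txt): modified={b.txt, g.txt} staged={a.txt}
After op 11 (git add g.txt): modified={b.txt} staged={a.txt, g.txt}
After op 12 (git add b.txt): modified={none} staged={a.txt, b.txt, g.txt}
After op 13 (modify b.txt): modified={b.txt} staged={a.txt, b.txt, g.txt}
After op 14 (git add d.txt): modified={b.txt} staged={a.txt, b.txt, g.txt}
After op 15 (git commit): modified={b.txt} staged={none}
After op 16 (git add b.txt): modified={none} staged={b.txt}
After op 17 (git commit): modified={none} staged={none}
After op 18 (modify g.txt): modified={g.txt} staged={none}
After op 19 (git add g.txt): modified={none} staged={g.txt}
After op 20 (modify d.txt): modified={d.txt} staged={g.txt}
After op 21 (modify e.txt): modified={d.txt, e.txt} staged={g.txt}
After op 22 (modify c.txt): modified={c.txt, d.txt, e.txt} staged={g.txt}
Final staged set: {g.txt} -> count=1

Answer: 1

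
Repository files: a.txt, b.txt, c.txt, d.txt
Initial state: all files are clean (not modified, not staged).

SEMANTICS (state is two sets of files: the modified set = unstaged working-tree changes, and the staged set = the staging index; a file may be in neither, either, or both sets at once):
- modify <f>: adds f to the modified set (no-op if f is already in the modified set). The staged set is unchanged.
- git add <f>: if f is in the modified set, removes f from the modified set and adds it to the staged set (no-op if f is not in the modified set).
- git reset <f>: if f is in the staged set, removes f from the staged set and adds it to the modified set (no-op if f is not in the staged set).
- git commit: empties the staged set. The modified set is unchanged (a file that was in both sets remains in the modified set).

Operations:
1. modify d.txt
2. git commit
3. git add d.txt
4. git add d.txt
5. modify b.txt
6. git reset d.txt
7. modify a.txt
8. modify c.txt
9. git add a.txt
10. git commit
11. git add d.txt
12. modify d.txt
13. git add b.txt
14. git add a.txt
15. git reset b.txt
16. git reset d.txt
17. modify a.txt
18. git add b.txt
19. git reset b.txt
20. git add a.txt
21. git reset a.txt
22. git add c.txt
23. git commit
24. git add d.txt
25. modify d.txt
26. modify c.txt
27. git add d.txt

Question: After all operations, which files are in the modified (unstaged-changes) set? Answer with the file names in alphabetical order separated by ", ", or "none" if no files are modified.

Answer: a.txt, b.txt, c.txt

Derivation:
After op 1 (modify d.txt): modified={d.txt} staged={none}
After op 2 (git commit): modified={d.txt} staged={none}
After op 3 (git add d.txt): modified={none} staged={d.txt}
After op 4 (git add d.txt): modified={none} staged={d.txt}
After op 5 (modify b.txt): modified={b.txt} staged={d.txt}
After op 6 (git reset d.txt): modified={b.txt, d.txt} staged={none}
After op 7 (modify a.txt): modified={a.txt, b.txt, d.txt} staged={none}
After op 8 (modify c.txt): modified={a.txt, b.txt, c.txt, d.txt} staged={none}
After op 9 (git add a.txt): modified={b.txt, c.txt, d.txt} staged={a.txt}
After op 10 (git commit): modified={b.txt, c.txt, d.txt} staged={none}
After op 11 (git add d.txt): modified={b.txt, c.txt} staged={d.txt}
After op 12 (modify d.txt): modified={b.txt, c.txt, d.txt} staged={d.txt}
After op 13 (git add b.txt): modified={c.txt, d.txt} staged={b.txt, d.txt}
After op 14 (git add a.txt): modified={c.txt, d.txt} staged={b.txt, d.txt}
After op 15 (git reset b.txt): modified={b.txt, c.txt, d.txt} staged={d.txt}
After op 16 (git reset d.txt): modified={b.txt, c.txt, d.txt} staged={none}
After op 17 (modify a.txt): modified={a.txt, b.txt, c.txt, d.txt} staged={none}
After op 18 (git add b.txt): modified={a.txt, c.txt, d.txt} staged={b.txt}
After op 19 (git reset b.txt): modified={a.txt, b.txt, c.txt, d.txt} staged={none}
After op 20 (git add a.txt): modified={b.txt, c.txt, d.txt} staged={a.txt}
After op 21 (git reset a.txt): modified={a.txt, b.txt, c.txt, d.txt} staged={none}
After op 22 (git add c.txt): modified={a.txt, b.txt, d.txt} staged={c.txt}
After op 23 (git commit): modified={a.txt, b.txt, d.txt} staged={none}
After op 24 (git add d.txt): modified={a.txt, b.txt} staged={d.txt}
After op 25 (modify d.txt): modified={a.txt, b.txt, d.txt} staged={d.txt}
After op 26 (modify c.txt): modified={a.txt, b.txt, c.txt, d.txt} staged={d.txt}
After op 27 (git add d.txt): modified={a.txt, b.txt, c.txt} staged={d.txt}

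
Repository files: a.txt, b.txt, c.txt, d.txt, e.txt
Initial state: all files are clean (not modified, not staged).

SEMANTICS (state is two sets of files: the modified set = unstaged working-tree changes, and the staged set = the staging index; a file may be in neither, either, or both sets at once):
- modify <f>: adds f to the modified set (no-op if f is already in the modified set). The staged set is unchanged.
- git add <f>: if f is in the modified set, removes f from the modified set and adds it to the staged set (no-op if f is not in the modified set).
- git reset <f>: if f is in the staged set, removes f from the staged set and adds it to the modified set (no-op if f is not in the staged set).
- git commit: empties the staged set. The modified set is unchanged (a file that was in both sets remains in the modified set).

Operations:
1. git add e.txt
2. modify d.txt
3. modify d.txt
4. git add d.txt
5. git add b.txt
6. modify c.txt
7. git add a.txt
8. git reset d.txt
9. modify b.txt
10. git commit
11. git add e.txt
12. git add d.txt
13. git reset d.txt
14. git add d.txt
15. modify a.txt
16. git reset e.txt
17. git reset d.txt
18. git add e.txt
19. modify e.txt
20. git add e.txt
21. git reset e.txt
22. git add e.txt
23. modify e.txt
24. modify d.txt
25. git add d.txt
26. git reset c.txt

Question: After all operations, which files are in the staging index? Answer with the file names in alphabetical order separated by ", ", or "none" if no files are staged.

Answer: d.txt, e.txt

Derivation:
After op 1 (git add e.txt): modified={none} staged={none}
After op 2 (modify d.txt): modified={d.txt} staged={none}
After op 3 (modify d.txt): modified={d.txt} staged={none}
After op 4 (git add d.txt): modified={none} staged={d.txt}
After op 5 (git add b.txt): modified={none} staged={d.txt}
After op 6 (modify c.txt): modified={c.txt} staged={d.txt}
After op 7 (git add a.txt): modified={c.txt} staged={d.txt}
After op 8 (git reset d.txt): modified={c.txt, d.txt} staged={none}
After op 9 (modify b.txt): modified={b.txt, c.txt, d.txt} staged={none}
After op 10 (git commit): modified={b.txt, c.txt, d.txt} staged={none}
After op 11 (git add e.txt): modified={b.txt, c.txt, d.txt} staged={none}
After op 12 (git add d.txt): modified={b.txt, c.txt} staged={d.txt}
After op 13 (git reset d.txt): modified={b.txt, c.txt, d.txt} staged={none}
After op 14 (git add d.txt): modified={b.txt, c.txt} staged={d.txt}
After op 15 (modify a.txt): modified={a.txt, b.txt, c.txt} staged={d.txt}
After op 16 (git reset e.txt): modified={a.txt, b.txt, c.txt} staged={d.txt}
After op 17 (git reset d.txt): modified={a.txt, b.txt, c.txt, d.txt} staged={none}
After op 18 (git add e.txt): modified={a.txt, b.txt, c.txt, d.txt} staged={none}
After op 19 (modify e.txt): modified={a.txt, b.txt, c.txt, d.txt, e.txt} staged={none}
After op 20 (git add e.txt): modified={a.txt, b.txt, c.txt, d.txt} staged={e.txt}
After op 21 (git reset e.txt): modified={a.txt, b.txt, c.txt, d.txt, e.txt} staged={none}
After op 22 (git add e.txt): modified={a.txt, b.txt, c.txt, d.txt} staged={e.txt}
After op 23 (modify e.txt): modified={a.txt, b.txt, c.txt, d.txt, e.txt} staged={e.txt}
After op 24 (modify d.txt): modified={a.txt, b.txt, c.txt, d.txt, e.txt} staged={e.txt}
After op 25 (git add d.txt): modified={a.txt, b.txt, c.txt, e.txt} staged={d.txt, e.txt}
After op 26 (git reset c.txt): modified={a.txt, b.txt, c.txt, e.txt} staged={d.txt, e.txt}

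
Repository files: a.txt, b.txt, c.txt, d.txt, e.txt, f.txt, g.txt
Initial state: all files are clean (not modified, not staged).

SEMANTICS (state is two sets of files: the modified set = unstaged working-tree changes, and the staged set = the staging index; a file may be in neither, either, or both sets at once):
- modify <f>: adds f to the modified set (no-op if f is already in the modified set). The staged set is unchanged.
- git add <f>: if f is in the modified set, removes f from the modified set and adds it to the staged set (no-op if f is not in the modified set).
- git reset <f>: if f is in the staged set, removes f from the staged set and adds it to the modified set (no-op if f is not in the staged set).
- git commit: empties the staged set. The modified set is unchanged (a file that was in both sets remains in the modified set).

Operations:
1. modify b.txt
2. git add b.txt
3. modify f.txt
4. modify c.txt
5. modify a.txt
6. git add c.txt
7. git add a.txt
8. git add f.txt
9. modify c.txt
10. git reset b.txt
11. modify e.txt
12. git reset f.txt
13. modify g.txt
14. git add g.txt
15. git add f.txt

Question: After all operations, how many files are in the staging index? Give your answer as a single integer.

Answer: 4

Derivation:
After op 1 (modify b.txt): modified={b.txt} staged={none}
After op 2 (git add b.txt): modified={none} staged={b.txt}
After op 3 (modify f.txt): modified={f.txt} staged={b.txt}
After op 4 (modify c.txt): modified={c.txt, f.txt} staged={b.txt}
After op 5 (modify a.txt): modified={a.txt, c.txt, f.txt} staged={b.txt}
After op 6 (git add c.txt): modified={a.txt, f.txt} staged={b.txt, c.txt}
After op 7 (git add a.txt): modified={f.txt} staged={a.txt, b.txt, c.txt}
After op 8 (git add f.txt): modified={none} staged={a.txt, b.txt, c.txt, f.txt}
After op 9 (modify c.txt): modified={c.txt} staged={a.txt, b.txt, c.txt, f.txt}
After op 10 (git reset b.txt): modified={b.txt, c.txt} staged={a.txt, c.txt, f.txt}
After op 11 (modify e.txt): modified={b.txt, c.txt, e.txt} staged={a.txt, c.txt, f.txt}
After op 12 (git reset f.txt): modified={b.txt, c.txt, e.txt, f.txt} staged={a.txt, c.txt}
After op 13 (modify g.txt): modified={b.txt, c.txt, e.txt, f.txt, g.txt} staged={a.txt, c.txt}
After op 14 (git add g.txt): modified={b.txt, c.txt, e.txt, f.txt} staged={a.txt, c.txt, g.txt}
After op 15 (git add f.txt): modified={b.txt, c.txt, e.txt} staged={a.txt, c.txt, f.txt, g.txt}
Final staged set: {a.txt, c.txt, f.txt, g.txt} -> count=4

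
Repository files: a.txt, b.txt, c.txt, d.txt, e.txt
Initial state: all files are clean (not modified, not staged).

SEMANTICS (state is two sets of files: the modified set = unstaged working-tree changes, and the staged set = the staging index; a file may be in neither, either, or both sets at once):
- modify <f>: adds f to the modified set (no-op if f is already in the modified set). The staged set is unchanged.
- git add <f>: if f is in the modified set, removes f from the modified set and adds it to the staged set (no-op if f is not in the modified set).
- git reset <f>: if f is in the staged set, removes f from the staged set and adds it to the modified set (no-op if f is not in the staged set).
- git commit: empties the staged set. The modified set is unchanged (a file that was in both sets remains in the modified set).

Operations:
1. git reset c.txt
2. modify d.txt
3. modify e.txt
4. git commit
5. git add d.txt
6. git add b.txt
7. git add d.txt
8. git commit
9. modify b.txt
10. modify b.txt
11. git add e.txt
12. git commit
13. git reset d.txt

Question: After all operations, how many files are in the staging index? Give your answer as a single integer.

Answer: 0

Derivation:
After op 1 (git reset c.txt): modified={none} staged={none}
After op 2 (modify d.txt): modified={d.txt} staged={none}
After op 3 (modify e.txt): modified={d.txt, e.txt} staged={none}
After op 4 (git commit): modified={d.txt, e.txt} staged={none}
After op 5 (git add d.txt): modified={e.txt} staged={d.txt}
After op 6 (git add b.txt): modified={e.txt} staged={d.txt}
After op 7 (git add d.txt): modified={e.txt} staged={d.txt}
After op 8 (git commit): modified={e.txt} staged={none}
After op 9 (modify b.txt): modified={b.txt, e.txt} staged={none}
After op 10 (modify b.txt): modified={b.txt, e.txt} staged={none}
After op 11 (git add e.txt): modified={b.txt} staged={e.txt}
After op 12 (git commit): modified={b.txt} staged={none}
After op 13 (git reset d.txt): modified={b.txt} staged={none}
Final staged set: {none} -> count=0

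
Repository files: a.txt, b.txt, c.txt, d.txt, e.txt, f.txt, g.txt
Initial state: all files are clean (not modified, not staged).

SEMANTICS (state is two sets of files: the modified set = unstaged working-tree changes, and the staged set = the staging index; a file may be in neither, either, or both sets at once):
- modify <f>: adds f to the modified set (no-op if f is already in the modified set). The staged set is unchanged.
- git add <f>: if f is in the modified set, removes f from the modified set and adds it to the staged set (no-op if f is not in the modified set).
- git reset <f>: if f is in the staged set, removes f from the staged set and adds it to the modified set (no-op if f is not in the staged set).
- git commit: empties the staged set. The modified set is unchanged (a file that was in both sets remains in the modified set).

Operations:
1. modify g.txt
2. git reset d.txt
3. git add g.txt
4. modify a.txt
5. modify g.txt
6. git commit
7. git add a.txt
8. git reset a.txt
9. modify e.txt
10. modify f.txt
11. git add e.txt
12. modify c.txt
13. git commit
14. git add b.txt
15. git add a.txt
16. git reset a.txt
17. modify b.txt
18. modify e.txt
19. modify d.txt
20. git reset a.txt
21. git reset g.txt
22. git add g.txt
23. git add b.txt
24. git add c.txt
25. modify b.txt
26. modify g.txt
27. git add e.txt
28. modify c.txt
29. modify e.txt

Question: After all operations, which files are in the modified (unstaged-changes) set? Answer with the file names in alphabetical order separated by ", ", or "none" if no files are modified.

Answer: a.txt, b.txt, c.txt, d.txt, e.txt, f.txt, g.txt

Derivation:
After op 1 (modify g.txt): modified={g.txt} staged={none}
After op 2 (git reset d.txt): modified={g.txt} staged={none}
After op 3 (git add g.txt): modified={none} staged={g.txt}
After op 4 (modify a.txt): modified={a.txt} staged={g.txt}
After op 5 (modify g.txt): modified={a.txt, g.txt} staged={g.txt}
After op 6 (git commit): modified={a.txt, g.txt} staged={none}
After op 7 (git add a.txt): modified={g.txt} staged={a.txt}
After op 8 (git reset a.txt): modified={a.txt, g.txt} staged={none}
After op 9 (modify e.txt): modified={a.txt, e.txt, g.txt} staged={none}
After op 10 (modify f.txt): modified={a.txt, e.txt, f.txt, g.txt} staged={none}
After op 11 (git add e.txt): modified={a.txt, f.txt, g.txt} staged={e.txt}
After op 12 (modify c.txt): modified={a.txt, c.txt, f.txt, g.txt} staged={e.txt}
After op 13 (git commit): modified={a.txt, c.txt, f.txt, g.txt} staged={none}
After op 14 (git add b.txt): modified={a.txt, c.txt, f.txt, g.txt} staged={none}
After op 15 (git add a.txt): modified={c.txt, f.txt, g.txt} staged={a.txt}
After op 16 (git reset a.txt): modified={a.txt, c.txt, f.txt, g.txt} staged={none}
After op 17 (modify b.txt): modified={a.txt, b.txt, c.txt, f.txt, g.txt} staged={none}
After op 18 (modify e.txt): modified={a.txt, b.txt, c.txt, e.txt, f.txt, g.txt} staged={none}
After op 19 (modify d.txt): modified={a.txt, b.txt, c.txt, d.txt, e.txt, f.txt, g.txt} staged={none}
After op 20 (git reset a.txt): modified={a.txt, b.txt, c.txt, d.txt, e.txt, f.txt, g.txt} staged={none}
After op 21 (git reset g.txt): modified={a.txt, b.txt, c.txt, d.txt, e.txt, f.txt, g.txt} staged={none}
After op 22 (git add g.txt): modified={a.txt, b.txt, c.txt, d.txt, e.txt, f.txt} staged={g.txt}
After op 23 (git add b.txt): modified={a.txt, c.txt, d.txt, e.txt, f.txt} staged={b.txt, g.txt}
After op 24 (git add c.txt): modified={a.txt, d.txt, e.txt, f.txt} staged={b.txt, c.txt, g.txt}
After op 25 (modify b.txt): modified={a.txt, b.txt, d.txt, e.txt, f.txt} staged={b.txt, c.txt, g.txt}
After op 26 (modify g.txt): modified={a.txt, b.txt, d.txt, e.txt, f.txt, g.txt} staged={b.txt, c.txt, g.txt}
After op 27 (git add e.txt): modified={a.txt, b.txt, d.txt, f.txt, g.txt} staged={b.txt, c.txt, e.txt, g.txt}
After op 28 (modify c.txt): modified={a.txt, b.txt, c.txt, d.txt, f.txt, g.txt} staged={b.txt, c.txt, e.txt, g.txt}
After op 29 (modify e.txt): modified={a.txt, b.txt, c.txt, d.txt, e.txt, f.txt, g.txt} staged={b.txt, c.txt, e.txt, g.txt}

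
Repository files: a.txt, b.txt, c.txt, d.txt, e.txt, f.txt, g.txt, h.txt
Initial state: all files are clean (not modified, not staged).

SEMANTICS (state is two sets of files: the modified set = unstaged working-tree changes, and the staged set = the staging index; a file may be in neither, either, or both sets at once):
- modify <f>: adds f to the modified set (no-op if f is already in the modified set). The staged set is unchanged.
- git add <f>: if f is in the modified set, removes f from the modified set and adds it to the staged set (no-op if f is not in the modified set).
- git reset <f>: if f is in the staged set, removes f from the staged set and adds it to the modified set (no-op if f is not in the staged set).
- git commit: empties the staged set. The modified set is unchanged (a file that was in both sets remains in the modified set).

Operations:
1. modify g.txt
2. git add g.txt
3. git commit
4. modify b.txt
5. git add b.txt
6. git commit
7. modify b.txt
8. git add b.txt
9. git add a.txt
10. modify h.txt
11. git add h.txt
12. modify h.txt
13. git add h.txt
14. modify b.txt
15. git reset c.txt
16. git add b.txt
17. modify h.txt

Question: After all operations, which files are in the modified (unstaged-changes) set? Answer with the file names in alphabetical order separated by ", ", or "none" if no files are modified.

Answer: h.txt

Derivation:
After op 1 (modify g.txt): modified={g.txt} staged={none}
After op 2 (git add g.txt): modified={none} staged={g.txt}
After op 3 (git commit): modified={none} staged={none}
After op 4 (modify b.txt): modified={b.txt} staged={none}
After op 5 (git add b.txt): modified={none} staged={b.txt}
After op 6 (git commit): modified={none} staged={none}
After op 7 (modify b.txt): modified={b.txt} staged={none}
After op 8 (git add b.txt): modified={none} staged={b.txt}
After op 9 (git add a.txt): modified={none} staged={b.txt}
After op 10 (modify h.txt): modified={h.txt} staged={b.txt}
After op 11 (git add h.txt): modified={none} staged={b.txt, h.txt}
After op 12 (modify h.txt): modified={h.txt} staged={b.txt, h.txt}
After op 13 (git add h.txt): modified={none} staged={b.txt, h.txt}
After op 14 (modify b.txt): modified={b.txt} staged={b.txt, h.txt}
After op 15 (git reset c.txt): modified={b.txt} staged={b.txt, h.txt}
After op 16 (git add b.txt): modified={none} staged={b.txt, h.txt}
After op 17 (modify h.txt): modified={h.txt} staged={b.txt, h.txt}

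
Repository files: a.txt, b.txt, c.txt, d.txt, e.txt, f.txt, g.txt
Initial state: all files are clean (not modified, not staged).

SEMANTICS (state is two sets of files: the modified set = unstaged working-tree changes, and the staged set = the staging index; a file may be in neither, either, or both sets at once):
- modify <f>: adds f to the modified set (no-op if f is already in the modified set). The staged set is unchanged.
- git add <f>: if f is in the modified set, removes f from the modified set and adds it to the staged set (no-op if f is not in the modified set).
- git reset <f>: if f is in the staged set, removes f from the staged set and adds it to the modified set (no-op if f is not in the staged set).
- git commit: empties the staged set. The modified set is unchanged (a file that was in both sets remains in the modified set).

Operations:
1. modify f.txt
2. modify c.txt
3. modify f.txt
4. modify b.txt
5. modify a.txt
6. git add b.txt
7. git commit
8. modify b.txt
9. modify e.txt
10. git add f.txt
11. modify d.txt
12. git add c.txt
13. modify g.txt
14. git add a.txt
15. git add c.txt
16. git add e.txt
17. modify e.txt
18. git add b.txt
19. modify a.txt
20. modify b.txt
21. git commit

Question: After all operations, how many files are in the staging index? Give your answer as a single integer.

Answer: 0

Derivation:
After op 1 (modify f.txt): modified={f.txt} staged={none}
After op 2 (modify c.txt): modified={c.txt, f.txt} staged={none}
After op 3 (modify f.txt): modified={c.txt, f.txt} staged={none}
After op 4 (modify b.txt): modified={b.txt, c.txt, f.txt} staged={none}
After op 5 (modify a.txt): modified={a.txt, b.txt, c.txt, f.txt} staged={none}
After op 6 (git add b.txt): modified={a.txt, c.txt, f.txt} staged={b.txt}
After op 7 (git commit): modified={a.txt, c.txt, f.txt} staged={none}
After op 8 (modify b.txt): modified={a.txt, b.txt, c.txt, f.txt} staged={none}
After op 9 (modify e.txt): modified={a.txt, b.txt, c.txt, e.txt, f.txt} staged={none}
After op 10 (git add f.txt): modified={a.txt, b.txt, c.txt, e.txt} staged={f.txt}
After op 11 (modify d.txt): modified={a.txt, b.txt, c.txt, d.txt, e.txt} staged={f.txt}
After op 12 (git add c.txt): modified={a.txt, b.txt, d.txt, e.txt} staged={c.txt, f.txt}
After op 13 (modify g.txt): modified={a.txt, b.txt, d.txt, e.txt, g.txt} staged={c.txt, f.txt}
After op 14 (git add a.txt): modified={b.txt, d.txt, e.txt, g.txt} staged={a.txt, c.txt, f.txt}
After op 15 (git add c.txt): modified={b.txt, d.txt, e.txt, g.txt} staged={a.txt, c.txt, f.txt}
After op 16 (git add e.txt): modified={b.txt, d.txt, g.txt} staged={a.txt, c.txt, e.txt, f.txt}
After op 17 (modify e.txt): modified={b.txt, d.txt, e.txt, g.txt} staged={a.txt, c.txt, e.txt, f.txt}
After op 18 (git add b.txt): modified={d.txt, e.txt, g.txt} staged={a.txt, b.txt, c.txt, e.txt, f.txt}
After op 19 (modify a.txt): modified={a.txt, d.txt, e.txt, g.txt} staged={a.txt, b.txt, c.txt, e.txt, f.txt}
After op 20 (modify b.txt): modified={a.txt, b.txt, d.txt, e.txt, g.txt} staged={a.txt, b.txt, c.txt, e.txt, f.txt}
After op 21 (git commit): modified={a.txt, b.txt, d.txt, e.txt, g.txt} staged={none}
Final staged set: {none} -> count=0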